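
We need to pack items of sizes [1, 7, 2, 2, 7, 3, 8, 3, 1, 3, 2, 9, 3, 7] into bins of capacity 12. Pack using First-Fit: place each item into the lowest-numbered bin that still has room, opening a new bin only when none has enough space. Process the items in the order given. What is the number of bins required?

1 → bin 1 (remaining 11)
7 → bin 1 (remaining 4)
2 → bin 1 (remaining 2)
2 → bin 1 (remaining 0)
7 → bin 2 (remaining 5)
3 → bin 2 (remaining 2)
8 → bin 3 (remaining 4)
3 → bin 3 (remaining 1)
1 → bin 2 (remaining 1)
3 → bin 4 (remaining 9)
2 → bin 4 (remaining 7)
9 → bin 5 (remaining 3)
3 → bin 4 (remaining 4)
7 → bin 6 (remaining 5)

6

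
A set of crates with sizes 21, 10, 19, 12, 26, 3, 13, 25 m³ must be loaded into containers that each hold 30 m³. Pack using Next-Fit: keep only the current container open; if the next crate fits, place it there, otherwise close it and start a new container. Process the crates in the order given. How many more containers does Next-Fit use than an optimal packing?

Next-Fit: [21] [10,19] [12] [26,3] [13] [25] → 6 containers.
Total size 129 m³; any packing needs at least ⌈129/30⌉ = 5 containers.
An optimal packing achieves that bound: [26,3] [25] [21] [19,10] [13,12] → 5 containers.
Excess: 6 − 5 = 1.

1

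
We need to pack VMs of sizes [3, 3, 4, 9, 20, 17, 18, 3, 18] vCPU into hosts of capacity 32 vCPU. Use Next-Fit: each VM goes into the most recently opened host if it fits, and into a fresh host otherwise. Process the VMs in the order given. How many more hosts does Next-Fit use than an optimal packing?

Next-Fit: [3,3,4,9] [20] [17] [18,3] [18] → 5 hosts.
4 VMs exceed 16 vCPU (half the capacity), and no two of those can share a host, so at least 4 hosts are needed.
An optimal packing achieves that bound: [20,9,3] [18,4,3,3] [18] [17] → 4 hosts.
Excess: 5 − 4 = 1.

1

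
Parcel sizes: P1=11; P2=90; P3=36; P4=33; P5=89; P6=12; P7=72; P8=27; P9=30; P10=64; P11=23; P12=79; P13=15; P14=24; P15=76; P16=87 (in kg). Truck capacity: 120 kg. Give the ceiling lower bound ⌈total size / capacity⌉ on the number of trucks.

7

Total size = 11 + 90 + 36 + 33 + 89 + 12 + 72 + 27 + 30 + 64 + 23 + 79 + 15 + 24 + 76 + 87 = 768 kg.
⌈768 / 120⌉ = 7.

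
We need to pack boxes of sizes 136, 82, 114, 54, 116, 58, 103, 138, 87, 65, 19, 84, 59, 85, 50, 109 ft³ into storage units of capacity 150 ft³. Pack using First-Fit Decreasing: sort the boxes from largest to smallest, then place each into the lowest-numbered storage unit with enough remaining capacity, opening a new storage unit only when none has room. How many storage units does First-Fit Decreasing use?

11

Sorted descending: 138, 136, 116, 114, 109, 103, 87, 85, 84, 82, 65, 59, 58, 54, 50, 19.
138 ft³ → storage unit 1 (remaining 12 ft³)
136 ft³ → storage unit 2 (remaining 14 ft³)
116 ft³ → storage unit 3 (remaining 34 ft³)
114 ft³ → storage unit 4 (remaining 36 ft³)
109 ft³ → storage unit 5 (remaining 41 ft³)
103 ft³ → storage unit 6 (remaining 47 ft³)
87 ft³ → storage unit 7 (remaining 63 ft³)
85 ft³ → storage unit 8 (remaining 65 ft³)
84 ft³ → storage unit 9 (remaining 66 ft³)
82 ft³ → storage unit 10 (remaining 68 ft³)
65 ft³ → storage unit 8 (remaining 0 ft³)
59 ft³ → storage unit 7 (remaining 4 ft³)
58 ft³ → storage unit 9 (remaining 8 ft³)
54 ft³ → storage unit 10 (remaining 14 ft³)
50 ft³ → storage unit 11 (remaining 100 ft³)
19 ft³ → storage unit 3 (remaining 15 ft³)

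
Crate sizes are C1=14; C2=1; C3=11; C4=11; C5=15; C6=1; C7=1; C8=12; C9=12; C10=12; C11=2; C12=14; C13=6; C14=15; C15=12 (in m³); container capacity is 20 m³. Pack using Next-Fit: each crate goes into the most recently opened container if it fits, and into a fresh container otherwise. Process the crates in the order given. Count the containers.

Put C1 (14 m³) in container 1; 6 m³ remain.
Put C2 (1 m³) in container 1; 5 m³ remain.
Put C3 (11 m³) in container 2; 9 m³ remain.
Put C4 (11 m³) in container 3; 9 m³ remain.
Put C5 (15 m³) in container 4; 5 m³ remain.
Put C6 (1 m³) in container 4; 4 m³ remain.
Put C7 (1 m³) in container 4; 3 m³ remain.
Put C8 (12 m³) in container 5; 8 m³ remain.
Put C9 (12 m³) in container 6; 8 m³ remain.
Put C10 (12 m³) in container 7; 8 m³ remain.
Put C11 (2 m³) in container 7; 6 m³ remain.
Put C12 (14 m³) in container 8; 6 m³ remain.
Put C13 (6 m³) in container 8; 0 m³ remain.
Put C14 (15 m³) in container 9; 5 m³ remain.
Put C15 (12 m³) in container 10; 8 m³ remain.
Final containers: [14,1] [11] [11] [15,1,1] [12] [12] [12,2] [14,6] [15] [12].

10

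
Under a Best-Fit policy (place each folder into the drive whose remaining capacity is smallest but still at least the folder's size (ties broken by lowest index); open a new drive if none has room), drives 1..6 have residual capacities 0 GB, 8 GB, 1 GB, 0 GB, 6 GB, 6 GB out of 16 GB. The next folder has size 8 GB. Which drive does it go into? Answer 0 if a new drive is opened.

Drives with room: drive 2 (8 GB).
Tightest fit is drive 2 with 8 GB free.

2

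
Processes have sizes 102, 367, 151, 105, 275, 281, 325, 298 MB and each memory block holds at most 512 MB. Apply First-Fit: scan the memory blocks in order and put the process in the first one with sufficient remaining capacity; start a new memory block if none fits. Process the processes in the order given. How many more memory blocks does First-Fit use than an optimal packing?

First-Fit: [102,367] [151,105] [275] [281] [325] [298] → 6 memory blocks.
5 processes exceed 256 MB (half the capacity), and no two of those can share a memory block, so at least 5 memory blocks are needed.
An optimal packing achieves that bound: [367,105] [325,151] [298,102] [281] [275] → 5 memory blocks.
Excess: 6 − 5 = 1.

1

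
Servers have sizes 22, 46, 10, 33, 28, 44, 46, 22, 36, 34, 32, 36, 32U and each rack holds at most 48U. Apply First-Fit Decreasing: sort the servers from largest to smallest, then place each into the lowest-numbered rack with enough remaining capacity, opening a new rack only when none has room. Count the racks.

Sorted descending: 46, 46, 44, 36, 36, 34, 33, 32, 32, 28, 22, 22, 10.
Put 46U in rack 1; 2U remain.
Put 46U in rack 2; 2U remain.
Put 44U in rack 3; 4U remain.
Put 36U in rack 4; 12U remain.
Put 36U in rack 5; 12U remain.
Put 34U in rack 6; 14U remain.
Put 33U in rack 7; 15U remain.
Put 32U in rack 8; 16U remain.
Put 32U in rack 9; 16U remain.
Put 28U in rack 10; 20U remain.
Put 22U in rack 11; 26U remain.
Put 22U in rack 11; 4U remain.
Put 10U in rack 4; 2U remain.

11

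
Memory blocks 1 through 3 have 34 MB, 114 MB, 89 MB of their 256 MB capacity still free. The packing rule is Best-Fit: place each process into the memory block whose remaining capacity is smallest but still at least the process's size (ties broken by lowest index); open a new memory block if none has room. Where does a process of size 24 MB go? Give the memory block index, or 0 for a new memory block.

1

Memory blocks with room: memory block 1 (34 MB), memory block 2 (114 MB), memory block 3 (89 MB).
Tightest fit is memory block 1 with 34 MB free.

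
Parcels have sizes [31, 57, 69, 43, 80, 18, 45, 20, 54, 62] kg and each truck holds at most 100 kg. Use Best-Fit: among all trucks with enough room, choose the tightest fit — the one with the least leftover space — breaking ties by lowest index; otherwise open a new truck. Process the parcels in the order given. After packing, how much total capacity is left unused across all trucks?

121

31 kg → truck 1 (remaining 69 kg)
57 kg → truck 1 (remaining 12 kg)
69 kg → truck 2 (remaining 31 kg)
43 kg → truck 3 (remaining 57 kg)
80 kg → truck 4 (remaining 20 kg)
18 kg → truck 4 (remaining 2 kg)
45 kg → truck 3 (remaining 12 kg)
20 kg → truck 2 (remaining 11 kg)
54 kg → truck 5 (remaining 46 kg)
62 kg → truck 6 (remaining 38 kg)
6 trucks × 100 kg = 600 kg; used 479 kg; unused 121 kg.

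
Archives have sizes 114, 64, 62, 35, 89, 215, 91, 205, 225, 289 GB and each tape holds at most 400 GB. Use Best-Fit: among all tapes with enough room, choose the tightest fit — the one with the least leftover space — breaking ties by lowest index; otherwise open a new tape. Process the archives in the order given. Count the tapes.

5

Put 114 GB in tape 1; 286 GB remain.
Put 64 GB in tape 1; 222 GB remain.
Put 62 GB in tape 1; 160 GB remain.
Put 35 GB in tape 1; 125 GB remain.
Put 89 GB in tape 1; 36 GB remain.
Put 215 GB in tape 2; 185 GB remain.
Put 91 GB in tape 2; 94 GB remain.
Put 205 GB in tape 3; 195 GB remain.
Put 225 GB in tape 4; 175 GB remain.
Put 289 GB in tape 5; 111 GB remain.
Final tapes: [114,64,62,35,89] [215,91] [205] [225] [289].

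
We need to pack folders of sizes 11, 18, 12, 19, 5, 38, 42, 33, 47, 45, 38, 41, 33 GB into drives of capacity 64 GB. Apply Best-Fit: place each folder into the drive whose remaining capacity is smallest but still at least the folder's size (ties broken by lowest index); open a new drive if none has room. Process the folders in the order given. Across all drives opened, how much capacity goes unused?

Put 11 GB in drive 1; 53 GB remain.
Put 18 GB in drive 1; 35 GB remain.
Put 12 GB in drive 1; 23 GB remain.
Put 19 GB in drive 1; 4 GB remain.
Put 5 GB in drive 2; 59 GB remain.
Put 38 GB in drive 2; 21 GB remain.
Put 42 GB in drive 3; 22 GB remain.
Put 33 GB in drive 4; 31 GB remain.
Put 47 GB in drive 5; 17 GB remain.
Put 45 GB in drive 6; 19 GB remain.
Put 38 GB in drive 7; 26 GB remain.
Put 41 GB in drive 8; 23 GB remain.
Put 33 GB in drive 9; 31 GB remain.
9 drives × 64 GB = 576 GB; used 382 GB; unused 194 GB.

194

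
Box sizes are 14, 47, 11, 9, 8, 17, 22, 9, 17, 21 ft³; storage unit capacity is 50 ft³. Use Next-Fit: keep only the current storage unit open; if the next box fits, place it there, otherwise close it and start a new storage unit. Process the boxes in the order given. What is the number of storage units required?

14 ft³ → storage unit 1 (remaining 36 ft³)
47 ft³ → storage unit 2 (remaining 3 ft³)
11 ft³ → storage unit 3 (remaining 39 ft³)
9 ft³ → storage unit 3 (remaining 30 ft³)
8 ft³ → storage unit 3 (remaining 22 ft³)
17 ft³ → storage unit 3 (remaining 5 ft³)
22 ft³ → storage unit 4 (remaining 28 ft³)
9 ft³ → storage unit 4 (remaining 19 ft³)
17 ft³ → storage unit 4 (remaining 2 ft³)
21 ft³ → storage unit 5 (remaining 29 ft³)

5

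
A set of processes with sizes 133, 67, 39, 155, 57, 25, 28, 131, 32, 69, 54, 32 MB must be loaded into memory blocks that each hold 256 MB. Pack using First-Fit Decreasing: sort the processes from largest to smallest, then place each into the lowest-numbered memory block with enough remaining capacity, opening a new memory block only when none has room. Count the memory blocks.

Sorted descending: 155, 133, 131, 69, 67, 57, 54, 39, 32, 32, 28, 25.
Put 155 MB in memory block 1; 101 MB remain.
Put 133 MB in memory block 2; 123 MB remain.
Put 131 MB in memory block 3; 125 MB remain.
Put 69 MB in memory block 1; 32 MB remain.
Put 67 MB in memory block 2; 56 MB remain.
Put 57 MB in memory block 3; 68 MB remain.
Put 54 MB in memory block 2; 2 MB remain.
Put 39 MB in memory block 3; 29 MB remain.
Put 32 MB in memory block 1; 0 MB remain.
Put 32 MB in memory block 4; 224 MB remain.
Put 28 MB in memory block 3; 1 MB remain.
Put 25 MB in memory block 4; 199 MB remain.
Final memory blocks: [155,69,32] [133,67,54] [131,57,39,28] [32,25].

4 memory blocks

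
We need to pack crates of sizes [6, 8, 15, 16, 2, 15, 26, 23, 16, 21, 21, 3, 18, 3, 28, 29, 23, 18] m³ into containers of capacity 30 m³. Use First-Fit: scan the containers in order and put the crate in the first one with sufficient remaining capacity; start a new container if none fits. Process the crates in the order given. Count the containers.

Put 6 m³ in container 1; 24 m³ remain.
Put 8 m³ in container 1; 16 m³ remain.
Put 15 m³ in container 1; 1 m³ remain.
Put 16 m³ in container 2; 14 m³ remain.
Put 2 m³ in container 2; 12 m³ remain.
Put 15 m³ in container 3; 15 m³ remain.
Put 26 m³ in container 4; 4 m³ remain.
Put 23 m³ in container 5; 7 m³ remain.
Put 16 m³ in container 6; 14 m³ remain.
Put 21 m³ in container 7; 9 m³ remain.
Put 21 m³ in container 8; 9 m³ remain.
Put 3 m³ in container 2; 9 m³ remain.
Put 18 m³ in container 9; 12 m³ remain.
Put 3 m³ in container 2; 6 m³ remain.
Put 28 m³ in container 10; 2 m³ remain.
Put 29 m³ in container 11; 1 m³ remain.
Put 23 m³ in container 12; 7 m³ remain.
Put 18 m³ in container 13; 12 m³ remain.
Final containers: [6,8,15] [16,2,3,3] [15] [26] [23] [16] [21] [21] [18] [28] [29] [23] [18].

13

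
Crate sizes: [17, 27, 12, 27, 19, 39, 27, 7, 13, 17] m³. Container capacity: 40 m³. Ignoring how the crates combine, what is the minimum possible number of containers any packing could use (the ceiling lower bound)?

Total size = 17 + 27 + 12 + 27 + 19 + 39 + 27 + 7 + 13 + 17 = 205 m³.
⌈205 / 40⌉ = 6.

6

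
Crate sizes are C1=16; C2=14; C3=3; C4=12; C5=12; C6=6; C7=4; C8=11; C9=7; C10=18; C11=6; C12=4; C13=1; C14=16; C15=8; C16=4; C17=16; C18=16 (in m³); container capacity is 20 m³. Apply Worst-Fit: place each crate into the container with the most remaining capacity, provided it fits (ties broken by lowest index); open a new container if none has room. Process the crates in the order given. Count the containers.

10

container 1: place C1 (16 m³), 4 m³ left
container 2: place C2 (14 m³), 6 m³ left
container 2: place C3 (3 m³), 3 m³ left
container 3: place C4 (12 m³), 8 m³ left
container 4: place C5 (12 m³), 8 m³ left
container 3: place C6 (6 m³), 2 m³ left
container 4: place C7 (4 m³), 4 m³ left
container 5: place C8 (11 m³), 9 m³ left
container 5: place C9 (7 m³), 2 m³ left
container 6: place C10 (18 m³), 2 m³ left
container 7: place C11 (6 m³), 14 m³ left
container 7: place C12 (4 m³), 10 m³ left
container 7: place C13 (1 m³), 9 m³ left
container 8: place C14 (16 m³), 4 m³ left
container 7: place C15 (8 m³), 1 m³ left
container 1: place C16 (4 m³), 0 m³ left
container 9: place C17 (16 m³), 4 m³ left
container 10: place C18 (16 m³), 4 m³ left
Final containers: [16,4] [14,3] [12,6] [12,4] [11,7] [18] [6,4,1,8] [16] [16] [16].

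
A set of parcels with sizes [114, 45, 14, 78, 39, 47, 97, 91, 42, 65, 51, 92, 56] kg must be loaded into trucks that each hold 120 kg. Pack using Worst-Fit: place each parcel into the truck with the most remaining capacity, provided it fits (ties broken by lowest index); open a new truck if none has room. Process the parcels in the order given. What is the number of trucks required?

114 kg → truck 1 (remaining 6 kg)
45 kg → truck 2 (remaining 75 kg)
14 kg → truck 2 (remaining 61 kg)
78 kg → truck 3 (remaining 42 kg)
39 kg → truck 2 (remaining 22 kg)
47 kg → truck 4 (remaining 73 kg)
97 kg → truck 5 (remaining 23 kg)
91 kg → truck 6 (remaining 29 kg)
42 kg → truck 4 (remaining 31 kg)
65 kg → truck 7 (remaining 55 kg)
51 kg → truck 7 (remaining 4 kg)
92 kg → truck 8 (remaining 28 kg)
56 kg → truck 9 (remaining 64 kg)

9 trucks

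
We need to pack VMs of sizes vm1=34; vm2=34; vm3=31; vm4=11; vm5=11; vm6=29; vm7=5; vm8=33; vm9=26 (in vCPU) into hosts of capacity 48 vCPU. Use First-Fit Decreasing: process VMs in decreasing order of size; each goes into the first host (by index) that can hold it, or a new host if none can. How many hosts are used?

Sorted descending: 34, 34, 33, 31, 29, 26, 11, 11, 5.
34 vCPU → host 1 (remaining 14 vCPU)
34 vCPU → host 2 (remaining 14 vCPU)
33 vCPU → host 3 (remaining 15 vCPU)
31 vCPU → host 4 (remaining 17 vCPU)
29 vCPU → host 5 (remaining 19 vCPU)
26 vCPU → host 6 (remaining 22 vCPU)
11 vCPU → host 1 (remaining 3 vCPU)
11 vCPU → host 2 (remaining 3 vCPU)
5 vCPU → host 3 (remaining 10 vCPU)
Final hosts: [34,11] [34,11] [33,5] [31] [29] [26].

6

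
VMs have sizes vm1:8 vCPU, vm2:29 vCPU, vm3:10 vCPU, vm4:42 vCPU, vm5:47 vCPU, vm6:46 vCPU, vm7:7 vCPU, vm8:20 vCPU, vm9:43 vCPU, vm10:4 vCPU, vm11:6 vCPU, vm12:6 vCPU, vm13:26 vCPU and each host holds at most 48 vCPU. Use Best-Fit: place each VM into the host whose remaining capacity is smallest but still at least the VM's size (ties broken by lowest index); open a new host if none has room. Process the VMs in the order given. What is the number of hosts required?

7 hosts

host 1: place vm1 (8 vCPU), 40 vCPU left
host 1: place vm2 (29 vCPU), 11 vCPU left
host 1: place vm3 (10 vCPU), 1 vCPU left
host 2: place vm4 (42 vCPU), 6 vCPU left
host 3: place vm5 (47 vCPU), 1 vCPU left
host 4: place vm6 (46 vCPU), 2 vCPU left
host 5: place vm7 (7 vCPU), 41 vCPU left
host 5: place vm8 (20 vCPU), 21 vCPU left
host 6: place vm9 (43 vCPU), 5 vCPU left
host 6: place vm10 (4 vCPU), 1 vCPU left
host 2: place vm11 (6 vCPU), 0 vCPU left
host 5: place vm12 (6 vCPU), 15 vCPU left
host 7: place vm13 (26 vCPU), 22 vCPU left
Final hosts: [8,29,10] [42,6] [47] [46] [7,20,6] [43,4] [26].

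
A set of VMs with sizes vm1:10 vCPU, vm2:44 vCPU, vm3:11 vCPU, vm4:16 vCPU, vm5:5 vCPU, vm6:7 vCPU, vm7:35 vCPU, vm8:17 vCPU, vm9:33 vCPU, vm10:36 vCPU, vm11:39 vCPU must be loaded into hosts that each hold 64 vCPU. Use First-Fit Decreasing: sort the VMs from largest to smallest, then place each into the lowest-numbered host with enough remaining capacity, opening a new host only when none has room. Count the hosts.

5 hosts

Sorted descending: 44, 39, 36, 35, 33, 17, 16, 11, 10, 7, 5.
Put 44 vCPU in host 1; 20 vCPU remain.
Put 39 vCPU in host 2; 25 vCPU remain.
Put 36 vCPU in host 3; 28 vCPU remain.
Put 35 vCPU in host 4; 29 vCPU remain.
Put 33 vCPU in host 5; 31 vCPU remain.
Put 17 vCPU in host 1; 3 vCPU remain.
Put 16 vCPU in host 2; 9 vCPU remain.
Put 11 vCPU in host 3; 17 vCPU remain.
Put 10 vCPU in host 3; 7 vCPU remain.
Put 7 vCPU in host 2; 2 vCPU remain.
Put 5 vCPU in host 3; 2 vCPU remain.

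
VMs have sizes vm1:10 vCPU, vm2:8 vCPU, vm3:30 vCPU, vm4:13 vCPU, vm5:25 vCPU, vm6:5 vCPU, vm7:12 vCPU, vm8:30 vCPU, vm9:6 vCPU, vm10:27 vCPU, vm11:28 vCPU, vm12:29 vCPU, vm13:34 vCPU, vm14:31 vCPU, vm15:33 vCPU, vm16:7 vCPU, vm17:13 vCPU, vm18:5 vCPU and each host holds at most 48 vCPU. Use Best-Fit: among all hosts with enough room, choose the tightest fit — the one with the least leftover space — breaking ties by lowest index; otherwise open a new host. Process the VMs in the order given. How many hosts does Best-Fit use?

9 hosts

host 1: place vm1 (10 vCPU), 38 vCPU left
host 1: place vm2 (8 vCPU), 30 vCPU left
host 1: place vm3 (30 vCPU), 0 vCPU left
host 2: place vm4 (13 vCPU), 35 vCPU left
host 2: place vm5 (25 vCPU), 10 vCPU left
host 2: place vm6 (5 vCPU), 5 vCPU left
host 3: place vm7 (12 vCPU), 36 vCPU left
host 3: place vm8 (30 vCPU), 6 vCPU left
host 3: place vm9 (6 vCPU), 0 vCPU left
host 4: place vm10 (27 vCPU), 21 vCPU left
host 5: place vm11 (28 vCPU), 20 vCPU left
host 6: place vm12 (29 vCPU), 19 vCPU left
host 7: place vm13 (34 vCPU), 14 vCPU left
host 8: place vm14 (31 vCPU), 17 vCPU left
host 9: place vm15 (33 vCPU), 15 vCPU left
host 7: place vm16 (7 vCPU), 7 vCPU left
host 9: place vm17 (13 vCPU), 2 vCPU left
host 2: place vm18 (5 vCPU), 0 vCPU left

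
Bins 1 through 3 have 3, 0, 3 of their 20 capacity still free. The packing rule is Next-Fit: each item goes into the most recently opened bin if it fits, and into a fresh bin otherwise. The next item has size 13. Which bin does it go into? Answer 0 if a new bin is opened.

0

Next-Fit only looks at bin 3, which has 3 free.
13 does not fit, so a new bin is opened.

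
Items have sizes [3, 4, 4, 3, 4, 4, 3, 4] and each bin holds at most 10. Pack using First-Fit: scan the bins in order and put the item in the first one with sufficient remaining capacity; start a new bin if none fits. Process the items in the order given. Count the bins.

3 → bin 1 (remaining 7)
4 → bin 1 (remaining 3)
4 → bin 2 (remaining 6)
3 → bin 1 (remaining 0)
4 → bin 2 (remaining 2)
4 → bin 3 (remaining 6)
3 → bin 3 (remaining 3)
4 → bin 4 (remaining 6)
Final bins: [3,4,3] [4,4] [4,3] [4].

4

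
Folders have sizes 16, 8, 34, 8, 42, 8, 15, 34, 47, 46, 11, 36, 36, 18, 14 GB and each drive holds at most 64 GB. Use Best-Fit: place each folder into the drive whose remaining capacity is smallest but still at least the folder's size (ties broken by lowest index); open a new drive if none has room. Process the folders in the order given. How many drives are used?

Put 16 GB in drive 1; 48 GB remain.
Put 8 GB in drive 1; 40 GB remain.
Put 34 GB in drive 1; 6 GB remain.
Put 8 GB in drive 2; 56 GB remain.
Put 42 GB in drive 2; 14 GB remain.
Put 8 GB in drive 2; 6 GB remain.
Put 15 GB in drive 3; 49 GB remain.
Put 34 GB in drive 3; 15 GB remain.
Put 47 GB in drive 4; 17 GB remain.
Put 46 GB in drive 5; 18 GB remain.
Put 11 GB in drive 3; 4 GB remain.
Put 36 GB in drive 6; 28 GB remain.
Put 36 GB in drive 7; 28 GB remain.
Put 18 GB in drive 5; 0 GB remain.
Put 14 GB in drive 4; 3 GB remain.
Final drives: [16,8,34] [8,42,8] [15,34,11] [47,14] [46,18] [36] [36].

7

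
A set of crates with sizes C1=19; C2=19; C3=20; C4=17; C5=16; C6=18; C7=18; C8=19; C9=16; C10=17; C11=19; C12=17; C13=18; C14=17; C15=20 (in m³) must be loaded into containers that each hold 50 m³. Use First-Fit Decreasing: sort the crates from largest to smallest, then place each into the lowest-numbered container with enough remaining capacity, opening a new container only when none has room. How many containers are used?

Sorted descending: 20, 20, 19, 19, 19, 19, 18, 18, 18, 17, 17, 17, 17, 16, 16.
Put 20 m³ in container 1; 30 m³ remain.
Put 20 m³ in container 1; 10 m³ remain.
Put 19 m³ in container 2; 31 m³ remain.
Put 19 m³ in container 2; 12 m³ remain.
Put 19 m³ in container 3; 31 m³ remain.
Put 19 m³ in container 3; 12 m³ remain.
Put 18 m³ in container 4; 32 m³ remain.
Put 18 m³ in container 4; 14 m³ remain.
Put 18 m³ in container 5; 32 m³ remain.
Put 17 m³ in container 5; 15 m³ remain.
Put 17 m³ in container 6; 33 m³ remain.
Put 17 m³ in container 6; 16 m³ remain.
Put 17 m³ in container 7; 33 m³ remain.
Put 16 m³ in container 6; 0 m³ remain.
Put 16 m³ in container 7; 17 m³ remain.
Final containers: [20,20] [19,19] [19,19] [18,18] [18,17] [17,17,16] [17,16].

7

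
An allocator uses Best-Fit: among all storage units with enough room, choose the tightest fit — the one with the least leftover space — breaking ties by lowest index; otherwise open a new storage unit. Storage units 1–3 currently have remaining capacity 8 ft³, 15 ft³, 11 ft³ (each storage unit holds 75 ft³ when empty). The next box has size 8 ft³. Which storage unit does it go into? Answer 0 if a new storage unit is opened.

Storage units with room: storage unit 1 (8 ft³), storage unit 2 (15 ft³), storage unit 3 (11 ft³).
Tightest fit is storage unit 1 with 8 ft³ free.

1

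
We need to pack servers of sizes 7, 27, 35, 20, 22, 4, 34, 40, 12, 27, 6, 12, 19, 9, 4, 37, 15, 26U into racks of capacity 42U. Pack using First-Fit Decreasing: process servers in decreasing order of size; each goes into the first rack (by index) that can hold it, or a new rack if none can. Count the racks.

9 racks

Sorted descending: 40, 37, 35, 34, 27, 27, 26, 22, 20, 19, 15, 12, 12, 9, 7, 6, 4, 4.
rack 1: place 40U, 2U left
rack 2: place 37U, 5U left
rack 3: place 35U, 7U left
rack 4: place 34U, 8U left
rack 5: place 27U, 15U left
rack 6: place 27U, 15U left
rack 7: place 26U, 16U left
rack 8: place 22U, 20U left
rack 8: place 20U, 0U left
rack 9: place 19U, 23U left
rack 5: place 15U, 0U left
rack 6: place 12U, 3U left
rack 7: place 12U, 4U left
rack 9: place 9U, 14U left
rack 3: place 7U, 0U left
rack 4: place 6U, 2U left
rack 2: place 4U, 1U left
rack 7: place 4U, 0U left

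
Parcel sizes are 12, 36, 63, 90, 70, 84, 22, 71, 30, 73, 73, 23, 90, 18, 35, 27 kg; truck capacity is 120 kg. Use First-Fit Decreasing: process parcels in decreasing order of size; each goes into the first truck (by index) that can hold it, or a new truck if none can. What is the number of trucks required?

Sorted descending: 90, 90, 84, 73, 73, 71, 70, 63, 36, 35, 30, 27, 23, 22, 18, 12.
Put 90 kg in truck 1; 30 kg remain.
Put 90 kg in truck 2; 30 kg remain.
Put 84 kg in truck 3; 36 kg remain.
Put 73 kg in truck 4; 47 kg remain.
Put 73 kg in truck 5; 47 kg remain.
Put 71 kg in truck 6; 49 kg remain.
Put 70 kg in truck 7; 50 kg remain.
Put 63 kg in truck 8; 57 kg remain.
Put 36 kg in truck 3; 0 kg remain.
Put 35 kg in truck 4; 12 kg remain.
Put 30 kg in truck 1; 0 kg remain.
Put 27 kg in truck 2; 3 kg remain.
Put 23 kg in truck 5; 24 kg remain.
Put 22 kg in truck 5; 2 kg remain.
Put 18 kg in truck 6; 31 kg remain.
Put 12 kg in truck 4; 0 kg remain.

8 trucks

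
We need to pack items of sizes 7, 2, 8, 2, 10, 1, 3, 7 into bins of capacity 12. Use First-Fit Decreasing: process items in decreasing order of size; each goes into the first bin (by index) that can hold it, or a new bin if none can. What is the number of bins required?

Sorted descending: 10, 8, 7, 7, 3, 2, 2, 1.
10 → bin 1 (remaining 2)
8 → bin 2 (remaining 4)
7 → bin 3 (remaining 5)
7 → bin 4 (remaining 5)
3 → bin 2 (remaining 1)
2 → bin 1 (remaining 0)
2 → bin 3 (remaining 3)
1 → bin 2 (remaining 0)
Final bins: [10,2] [8,3,1] [7,2] [7].

4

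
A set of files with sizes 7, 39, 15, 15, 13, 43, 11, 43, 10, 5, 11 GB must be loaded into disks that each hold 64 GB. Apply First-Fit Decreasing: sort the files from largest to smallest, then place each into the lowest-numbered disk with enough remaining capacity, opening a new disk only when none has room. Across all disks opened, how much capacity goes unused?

44

Sorted descending: 43, 43, 39, 15, 15, 13, 11, 11, 10, 7, 5.
Put 43 GB in disk 1; 21 GB remain.
Put 43 GB in disk 2; 21 GB remain.
Put 39 GB in disk 3; 25 GB remain.
Put 15 GB in disk 1; 6 GB remain.
Put 15 GB in disk 2; 6 GB remain.
Put 13 GB in disk 3; 12 GB remain.
Put 11 GB in disk 3; 1 GB remain.
Put 11 GB in disk 4; 53 GB remain.
Put 10 GB in disk 4; 43 GB remain.
Put 7 GB in disk 4; 36 GB remain.
Put 5 GB in disk 1; 1 GB remain.
4 disks × 64 GB = 256 GB; used 212 GB; unused 44 GB.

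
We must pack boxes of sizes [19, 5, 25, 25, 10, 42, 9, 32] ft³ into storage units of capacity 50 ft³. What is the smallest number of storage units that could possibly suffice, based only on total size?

Total size = 19 + 5 + 25 + 25 + 10 + 42 + 9 + 32 = 167 ft³.
⌈167 / 50⌉ = 4.

4 storage units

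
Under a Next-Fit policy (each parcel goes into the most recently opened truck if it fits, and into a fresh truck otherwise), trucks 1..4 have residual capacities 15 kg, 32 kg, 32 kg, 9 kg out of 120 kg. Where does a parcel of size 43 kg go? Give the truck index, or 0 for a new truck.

0

Next-Fit only looks at truck 4, which has 9 kg free.
43 kg does not fit, so a new truck is opened.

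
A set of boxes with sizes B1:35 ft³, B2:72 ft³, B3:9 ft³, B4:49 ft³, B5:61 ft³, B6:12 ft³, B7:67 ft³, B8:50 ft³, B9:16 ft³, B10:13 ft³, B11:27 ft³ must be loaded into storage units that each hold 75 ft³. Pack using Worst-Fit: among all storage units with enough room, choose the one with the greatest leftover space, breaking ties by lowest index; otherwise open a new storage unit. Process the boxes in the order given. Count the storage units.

7

storage unit 1: place B1 (35 ft³), 40 ft³ left
storage unit 2: place B2 (72 ft³), 3 ft³ left
storage unit 1: place B3 (9 ft³), 31 ft³ left
storage unit 3: place B4 (49 ft³), 26 ft³ left
storage unit 4: place B5 (61 ft³), 14 ft³ left
storage unit 1: place B6 (12 ft³), 19 ft³ left
storage unit 5: place B7 (67 ft³), 8 ft³ left
storage unit 6: place B8 (50 ft³), 25 ft³ left
storage unit 3: place B9 (16 ft³), 10 ft³ left
storage unit 6: place B10 (13 ft³), 12 ft³ left
storage unit 7: place B11 (27 ft³), 48 ft³ left
Final storage units: [35,9,12] [72] [49,16] [61] [67] [50,13] [27].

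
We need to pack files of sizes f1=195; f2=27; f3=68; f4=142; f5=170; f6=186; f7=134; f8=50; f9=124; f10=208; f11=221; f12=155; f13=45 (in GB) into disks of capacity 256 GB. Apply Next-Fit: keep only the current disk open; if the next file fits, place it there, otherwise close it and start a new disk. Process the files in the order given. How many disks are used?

9

f1 (195 GB) → disk 1 (remaining 61 GB)
f2 (27 GB) → disk 1 (remaining 34 GB)
f3 (68 GB) → disk 2 (remaining 188 GB)
f4 (142 GB) → disk 2 (remaining 46 GB)
f5 (170 GB) → disk 3 (remaining 86 GB)
f6 (186 GB) → disk 4 (remaining 70 GB)
f7 (134 GB) → disk 5 (remaining 122 GB)
f8 (50 GB) → disk 5 (remaining 72 GB)
f9 (124 GB) → disk 6 (remaining 132 GB)
f10 (208 GB) → disk 7 (remaining 48 GB)
f11 (221 GB) → disk 8 (remaining 35 GB)
f12 (155 GB) → disk 9 (remaining 101 GB)
f13 (45 GB) → disk 9 (remaining 56 GB)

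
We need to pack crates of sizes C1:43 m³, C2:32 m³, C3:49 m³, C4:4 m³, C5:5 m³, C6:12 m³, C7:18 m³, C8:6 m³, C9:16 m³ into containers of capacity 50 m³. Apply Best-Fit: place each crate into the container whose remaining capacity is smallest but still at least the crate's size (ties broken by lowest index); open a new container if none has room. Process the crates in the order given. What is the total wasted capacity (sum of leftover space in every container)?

15

Put C1 (43 m³) in container 1; 7 m³ remain.
Put C2 (32 m³) in container 2; 18 m³ remain.
Put C3 (49 m³) in container 3; 1 m³ remain.
Put C4 (4 m³) in container 1; 3 m³ remain.
Put C5 (5 m³) in container 2; 13 m³ remain.
Put C6 (12 m³) in container 2; 1 m³ remain.
Put C7 (18 m³) in container 4; 32 m³ remain.
Put C8 (6 m³) in container 4; 26 m³ remain.
Put C9 (16 m³) in container 4; 10 m³ remain.
4 containers × 50 m³ = 200 m³; used 185 m³; unused 15 m³.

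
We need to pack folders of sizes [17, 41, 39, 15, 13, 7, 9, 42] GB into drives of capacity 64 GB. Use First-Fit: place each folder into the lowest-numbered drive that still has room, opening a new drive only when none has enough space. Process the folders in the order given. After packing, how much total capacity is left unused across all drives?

17 GB → drive 1 (remaining 47 GB)
41 GB → drive 1 (remaining 6 GB)
39 GB → drive 2 (remaining 25 GB)
15 GB → drive 2 (remaining 10 GB)
13 GB → drive 3 (remaining 51 GB)
7 GB → drive 2 (remaining 3 GB)
9 GB → drive 3 (remaining 42 GB)
42 GB → drive 3 (remaining 0 GB)
3 drives × 64 GB = 192 GB; used 183 GB; unused 9 GB.

9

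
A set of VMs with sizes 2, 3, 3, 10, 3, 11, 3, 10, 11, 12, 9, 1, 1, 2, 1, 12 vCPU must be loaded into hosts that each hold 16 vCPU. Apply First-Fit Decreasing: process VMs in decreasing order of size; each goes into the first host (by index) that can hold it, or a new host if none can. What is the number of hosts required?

Sorted descending: 12, 12, 11, 11, 10, 10, 9, 3, 3, 3, 3, 2, 2, 1, 1, 1.
12 vCPU → host 1 (remaining 4 vCPU)
12 vCPU → host 2 (remaining 4 vCPU)
11 vCPU → host 3 (remaining 5 vCPU)
11 vCPU → host 4 (remaining 5 vCPU)
10 vCPU → host 5 (remaining 6 vCPU)
10 vCPU → host 6 (remaining 6 vCPU)
9 vCPU → host 7 (remaining 7 vCPU)
3 vCPU → host 1 (remaining 1 vCPU)
3 vCPU → host 2 (remaining 1 vCPU)
3 vCPU → host 3 (remaining 2 vCPU)
3 vCPU → host 4 (remaining 2 vCPU)
2 vCPU → host 3 (remaining 0 vCPU)
2 vCPU → host 4 (remaining 0 vCPU)
1 vCPU → host 1 (remaining 0 vCPU)
1 vCPU → host 2 (remaining 0 vCPU)
1 vCPU → host 5 (remaining 5 vCPU)

7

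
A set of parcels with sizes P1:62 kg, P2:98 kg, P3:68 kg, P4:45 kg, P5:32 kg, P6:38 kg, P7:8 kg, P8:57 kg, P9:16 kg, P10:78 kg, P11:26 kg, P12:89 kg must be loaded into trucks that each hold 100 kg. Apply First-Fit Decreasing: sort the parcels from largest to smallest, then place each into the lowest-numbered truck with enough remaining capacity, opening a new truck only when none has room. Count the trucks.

Sorted descending: 98, 89, 78, 68, 62, 57, 45, 38, 32, 26, 16, 8.
98 kg → truck 1 (remaining 2 kg)
89 kg → truck 2 (remaining 11 kg)
78 kg → truck 3 (remaining 22 kg)
68 kg → truck 4 (remaining 32 kg)
62 kg → truck 5 (remaining 38 kg)
57 kg → truck 6 (remaining 43 kg)
45 kg → truck 7 (remaining 55 kg)
38 kg → truck 5 (remaining 0 kg)
32 kg → truck 4 (remaining 0 kg)
26 kg → truck 6 (remaining 17 kg)
16 kg → truck 3 (remaining 6 kg)
8 kg → truck 2 (remaining 3 kg)
Final trucks: [98] [89,8] [78,16] [68,32] [62,38] [57,26] [45].

7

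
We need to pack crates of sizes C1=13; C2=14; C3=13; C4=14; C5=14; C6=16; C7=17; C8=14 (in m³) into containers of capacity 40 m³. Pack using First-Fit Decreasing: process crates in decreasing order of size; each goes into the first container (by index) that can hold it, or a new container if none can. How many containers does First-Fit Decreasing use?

Sorted descending: 17, 16, 14, 14, 14, 14, 13, 13.
17 m³ → container 1 (remaining 23 m³)
16 m³ → container 1 (remaining 7 m³)
14 m³ → container 2 (remaining 26 m³)
14 m³ → container 2 (remaining 12 m³)
14 m³ → container 3 (remaining 26 m³)
14 m³ → container 3 (remaining 12 m³)
13 m³ → container 4 (remaining 27 m³)
13 m³ → container 4 (remaining 14 m³)
Final containers: [17,16] [14,14] [14,14] [13,13].

4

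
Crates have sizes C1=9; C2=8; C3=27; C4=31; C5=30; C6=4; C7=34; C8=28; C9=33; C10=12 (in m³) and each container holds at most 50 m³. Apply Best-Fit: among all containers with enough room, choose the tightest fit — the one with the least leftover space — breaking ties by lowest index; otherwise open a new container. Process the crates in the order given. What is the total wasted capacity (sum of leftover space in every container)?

84

C1 (9 m³) → container 1 (remaining 41 m³)
C2 (8 m³) → container 1 (remaining 33 m³)
C3 (27 m³) → container 1 (remaining 6 m³)
C4 (31 m³) → container 2 (remaining 19 m³)
C5 (30 m³) → container 3 (remaining 20 m³)
C6 (4 m³) → container 1 (remaining 2 m³)
C7 (34 m³) → container 4 (remaining 16 m³)
C8 (28 m³) → container 5 (remaining 22 m³)
C9 (33 m³) → container 6 (remaining 17 m³)
C10 (12 m³) → container 4 (remaining 4 m³)
6 containers × 50 m³ = 300 m³; used 216 m³; unused 84 m³.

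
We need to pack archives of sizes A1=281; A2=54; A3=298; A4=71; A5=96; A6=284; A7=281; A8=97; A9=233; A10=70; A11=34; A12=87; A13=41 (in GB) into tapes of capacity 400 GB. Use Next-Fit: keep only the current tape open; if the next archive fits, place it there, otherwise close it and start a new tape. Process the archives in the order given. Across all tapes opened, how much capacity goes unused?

473

tape 1: place A1 (281 GB), 119 GB left
tape 1: place A2 (54 GB), 65 GB left
tape 2: place A3 (298 GB), 102 GB left
tape 2: place A4 (71 GB), 31 GB left
tape 3: place A5 (96 GB), 304 GB left
tape 3: place A6 (284 GB), 20 GB left
tape 4: place A7 (281 GB), 119 GB left
tape 4: place A8 (97 GB), 22 GB left
tape 5: place A9 (233 GB), 167 GB left
tape 5: place A10 (70 GB), 97 GB left
tape 5: place A11 (34 GB), 63 GB left
tape 6: place A12 (87 GB), 313 GB left
tape 6: place A13 (41 GB), 272 GB left
6 tapes × 400 GB = 2400 GB; used 1927 GB; unused 473 GB.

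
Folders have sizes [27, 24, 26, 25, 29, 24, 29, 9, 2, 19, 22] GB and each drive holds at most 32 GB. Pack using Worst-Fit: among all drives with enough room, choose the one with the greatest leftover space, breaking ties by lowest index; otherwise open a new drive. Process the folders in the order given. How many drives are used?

9

Put 27 GB in drive 1; 5 GB remain.
Put 24 GB in drive 2; 8 GB remain.
Put 26 GB in drive 3; 6 GB remain.
Put 25 GB in drive 4; 7 GB remain.
Put 29 GB in drive 5; 3 GB remain.
Put 24 GB in drive 6; 8 GB remain.
Put 29 GB in drive 7; 3 GB remain.
Put 9 GB in drive 8; 23 GB remain.
Put 2 GB in drive 8; 21 GB remain.
Put 19 GB in drive 8; 2 GB remain.
Put 22 GB in drive 9; 10 GB remain.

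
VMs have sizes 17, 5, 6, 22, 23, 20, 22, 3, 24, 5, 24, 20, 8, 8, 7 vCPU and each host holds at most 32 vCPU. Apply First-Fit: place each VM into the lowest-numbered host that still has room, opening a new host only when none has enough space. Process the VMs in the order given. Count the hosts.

8

Put 17 vCPU in host 1; 15 vCPU remain.
Put 5 vCPU in host 1; 10 vCPU remain.
Put 6 vCPU in host 1; 4 vCPU remain.
Put 22 vCPU in host 2; 10 vCPU remain.
Put 23 vCPU in host 3; 9 vCPU remain.
Put 20 vCPU in host 4; 12 vCPU remain.
Put 22 vCPU in host 5; 10 vCPU remain.
Put 3 vCPU in host 1; 1 vCPU remain.
Put 24 vCPU in host 6; 8 vCPU remain.
Put 5 vCPU in host 2; 5 vCPU remain.
Put 24 vCPU in host 7; 8 vCPU remain.
Put 20 vCPU in host 8; 12 vCPU remain.
Put 8 vCPU in host 3; 1 vCPU remain.
Put 8 vCPU in host 4; 4 vCPU remain.
Put 7 vCPU in host 5; 3 vCPU remain.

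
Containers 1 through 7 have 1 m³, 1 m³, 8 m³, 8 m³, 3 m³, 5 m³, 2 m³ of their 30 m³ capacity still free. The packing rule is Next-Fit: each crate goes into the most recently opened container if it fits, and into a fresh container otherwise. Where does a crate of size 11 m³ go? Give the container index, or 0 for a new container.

Next-Fit only looks at container 7, which has 2 m³ free.
11 m³ does not fit, so a new container is opened.

0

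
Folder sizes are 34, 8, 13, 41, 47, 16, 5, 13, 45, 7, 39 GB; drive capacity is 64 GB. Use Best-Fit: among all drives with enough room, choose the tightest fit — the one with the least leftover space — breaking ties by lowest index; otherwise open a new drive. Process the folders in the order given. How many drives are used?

drive 1: place 34 GB, 30 GB left
drive 1: place 8 GB, 22 GB left
drive 1: place 13 GB, 9 GB left
drive 2: place 41 GB, 23 GB left
drive 3: place 47 GB, 17 GB left
drive 3: place 16 GB, 1 GB left
drive 1: place 5 GB, 4 GB left
drive 2: place 13 GB, 10 GB left
drive 4: place 45 GB, 19 GB left
drive 2: place 7 GB, 3 GB left
drive 5: place 39 GB, 25 GB left

5 drives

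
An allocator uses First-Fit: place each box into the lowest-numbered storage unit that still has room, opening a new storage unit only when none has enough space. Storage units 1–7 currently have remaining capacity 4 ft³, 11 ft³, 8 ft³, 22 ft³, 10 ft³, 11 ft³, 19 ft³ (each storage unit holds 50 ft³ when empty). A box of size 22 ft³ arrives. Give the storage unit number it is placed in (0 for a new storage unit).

4

Storage units with room: storage unit 4 (22 ft³).
The first with room is storage unit 4.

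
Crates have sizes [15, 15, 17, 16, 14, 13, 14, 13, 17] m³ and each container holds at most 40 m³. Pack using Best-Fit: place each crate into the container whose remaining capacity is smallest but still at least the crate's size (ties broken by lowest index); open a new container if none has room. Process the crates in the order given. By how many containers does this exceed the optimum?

Best-Fit: [15,15] [17,16] [14,13,13] [14,17] → 4 containers.
Total size 134 m³; any packing needs at least ⌈134/40⌉ = 4 containers.
So 4 is already optimal.

0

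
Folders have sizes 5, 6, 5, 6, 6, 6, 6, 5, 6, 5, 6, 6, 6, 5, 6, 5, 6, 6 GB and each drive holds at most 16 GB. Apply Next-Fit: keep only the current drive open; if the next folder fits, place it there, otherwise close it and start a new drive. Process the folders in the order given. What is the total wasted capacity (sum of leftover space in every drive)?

drive 1: place 5 GB, 11 GB left
drive 1: place 6 GB, 5 GB left
drive 1: place 5 GB, 0 GB left
drive 2: place 6 GB, 10 GB left
drive 2: place 6 GB, 4 GB left
drive 3: place 6 GB, 10 GB left
drive 3: place 6 GB, 4 GB left
drive 4: place 5 GB, 11 GB left
drive 4: place 6 GB, 5 GB left
drive 4: place 5 GB, 0 GB left
drive 5: place 6 GB, 10 GB left
drive 5: place 6 GB, 4 GB left
drive 6: place 6 GB, 10 GB left
drive 6: place 5 GB, 5 GB left
drive 7: place 6 GB, 10 GB left
drive 7: place 5 GB, 5 GB left
drive 8: place 6 GB, 10 GB left
drive 8: place 6 GB, 4 GB left
8 drives × 16 GB = 128 GB; used 102 GB; unused 26 GB.

26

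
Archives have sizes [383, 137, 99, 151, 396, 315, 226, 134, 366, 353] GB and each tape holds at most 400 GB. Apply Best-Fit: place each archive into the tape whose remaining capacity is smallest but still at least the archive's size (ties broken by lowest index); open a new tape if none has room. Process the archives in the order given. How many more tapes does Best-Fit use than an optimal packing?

Best-Fit: [383] [137,99,151] [396] [315] [226,134] [366] [353] → 7 tapes.
Total size 2560 GB; any packing needs at least ⌈2560/400⌉ = 7 tapes.
So 7 is already optimal.

0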